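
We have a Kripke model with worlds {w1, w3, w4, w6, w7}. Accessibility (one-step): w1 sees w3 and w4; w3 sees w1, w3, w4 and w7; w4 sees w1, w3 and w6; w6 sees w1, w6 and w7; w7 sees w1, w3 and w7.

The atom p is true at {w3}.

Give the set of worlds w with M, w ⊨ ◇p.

w1: successors {w3, w4}; p there: w3:T, w4:F. ✓
w3: successors {w1, w3, w4, w7}; p there: w1:F, w3:T, w4:F, w7:F. ✓
w4: successors {w1, w3, w6}; p there: w1:F, w3:T, w6:F. ✓
w6: successors {w1, w6, w7}; p there: w1:F, w6:F, w7:F. ✗
w7: successors {w1, w3, w7}; p there: w1:F, w3:T, w7:F. ✓

{w1, w3, w4, w7}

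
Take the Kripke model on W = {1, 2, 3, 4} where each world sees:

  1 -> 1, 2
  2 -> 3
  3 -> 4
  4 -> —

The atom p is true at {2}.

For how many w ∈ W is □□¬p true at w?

1: successors {1, 2}; □¬p there: 1:F, 2:T. ✗
2: successors {3}; □¬p there: 3:T. ✓
3: successors {4}; □¬p there: 4:T. ✓
4: no successors, so □□¬p holds vacuously. ✓
Satisfying worlds: {2, 3, 4}.

3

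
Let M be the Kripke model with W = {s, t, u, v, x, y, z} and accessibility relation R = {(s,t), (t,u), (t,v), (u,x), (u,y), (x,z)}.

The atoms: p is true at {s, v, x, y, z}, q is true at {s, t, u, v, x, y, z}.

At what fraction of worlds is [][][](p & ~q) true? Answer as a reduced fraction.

s: successors {t}; [][](p & ~q) there: t:F. ✗
t: successors {u, v}; [][](p & ~q) there: u:F, v:T. ✗
u: successors {x, y}; [][](p & ~q) there: x:T, y:T. ✓
v: no successors, so [][][](p & ~q) holds vacuously. ✓
x: successors {z}; [][](p & ~q) there: z:T. ✓
y: no successors, so [][][](p & ~q) holds vacuously. ✓
z: no successors, so [][][](p & ~q) holds vacuously. ✓
That's 5 of 7 worlds, so 5/7.

5/7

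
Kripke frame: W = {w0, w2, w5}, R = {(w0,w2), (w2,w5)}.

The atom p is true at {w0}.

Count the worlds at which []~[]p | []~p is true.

3

w0: []~[]p is T, []~p is T. ✓
w2: []~[]p is F, []~p is T. ✓
w5: []~[]p is T, []~p is T. ✓
Satisfying worlds: {w0, w2, w5}.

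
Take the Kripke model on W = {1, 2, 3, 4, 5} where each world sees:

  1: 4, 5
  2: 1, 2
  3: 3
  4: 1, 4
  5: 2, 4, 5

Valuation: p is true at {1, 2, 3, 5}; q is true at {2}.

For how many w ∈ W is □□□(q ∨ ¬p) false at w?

5

1: successors {4, 5}; □□(q ∨ ¬p) there: 4:F, 5:F. ✗
2: successors {1, 2}; □□(q ∨ ¬p) there: 1:F, 2:F. ✗
3: successors {3}; □□(q ∨ ¬p) there: 3:F. ✗
4: successors {1, 4}; □□(q ∨ ¬p) there: 1:F, 4:F. ✗
5: successors {2, 4, 5}; □□(q ∨ ¬p) there: 2:F, 4:F, 5:F. ✗
Satisfying worlds: ∅.
So □□□(q ∨ ¬p) fails at the other 5 worlds.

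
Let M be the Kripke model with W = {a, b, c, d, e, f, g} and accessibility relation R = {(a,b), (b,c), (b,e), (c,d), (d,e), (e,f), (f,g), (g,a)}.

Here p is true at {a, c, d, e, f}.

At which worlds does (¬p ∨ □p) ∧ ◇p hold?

{b, c, d, e, g}

a: ¬p ∨ □p is F, ◇p is F. ✗
b: ¬p ∨ □p is T, ◇p is T. ✓
c: ¬p ∨ □p is T, ◇p is T. ✓
d: ¬p ∨ □p is T, ◇p is T. ✓
e: ¬p ∨ □p is T, ◇p is T. ✓
f: ¬p ∨ □p is F, ◇p is F. ✗
g: ¬p ∨ □p is T, ◇p is T. ✓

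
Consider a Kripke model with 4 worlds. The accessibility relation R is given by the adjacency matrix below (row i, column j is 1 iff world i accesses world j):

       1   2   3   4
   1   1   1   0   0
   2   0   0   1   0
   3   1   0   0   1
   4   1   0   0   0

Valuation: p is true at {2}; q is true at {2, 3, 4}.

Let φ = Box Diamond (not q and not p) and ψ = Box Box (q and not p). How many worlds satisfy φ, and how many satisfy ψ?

3 and 0

For Box Diamond (not q and not p):
1: successors {1, 2}; Diamond (not q and not p) there: 1:T, 2:F. ✗
2: successors {3}; Diamond (not q and not p) there: 3:T. ✓
3: successors {1, 4}; Diamond (not q and not p) there: 1:T, 4:T. ✓
4: successors {1}; Diamond (not q and not p) there: 1:T. ✓
— 3 worlds.
For Box Box (q and not p):
1: successors {1, 2}; Box (q and not p) there: 1:F, 2:T. ✗
2: successors {3}; Box (q and not p) there: 3:F. ✗
3: successors {1, 4}; Box (q and not p) there: 1:F, 4:F. ✗
4: successors {1}; Box (q and not p) there: 1:F. ✗
— 0 worlds.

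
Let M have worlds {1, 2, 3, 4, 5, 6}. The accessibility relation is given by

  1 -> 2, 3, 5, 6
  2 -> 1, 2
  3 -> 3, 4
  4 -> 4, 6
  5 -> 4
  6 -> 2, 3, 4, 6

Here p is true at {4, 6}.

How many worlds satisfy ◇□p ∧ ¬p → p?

1: ◇□p ∧ ¬p is T, p is F. ✗
2: ◇□p ∧ ¬p is F, p is F. ✓
3: ◇□p ∧ ¬p is T, p is F. ✗
4: ◇□p ∧ ¬p is F, p is T. ✓
5: ◇□p ∧ ¬p is T, p is F. ✗
6: ◇□p ∧ ¬p is F, p is T. ✓
Satisfying worlds: {2, 4, 6}.

3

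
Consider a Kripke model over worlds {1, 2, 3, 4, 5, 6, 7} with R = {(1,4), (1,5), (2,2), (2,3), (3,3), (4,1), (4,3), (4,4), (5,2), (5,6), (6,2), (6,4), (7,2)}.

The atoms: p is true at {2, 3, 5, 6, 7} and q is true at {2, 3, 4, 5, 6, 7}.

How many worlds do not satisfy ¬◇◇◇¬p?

1: ◇◇◇¬p is T. ✗
2: ◇◇◇¬p is F. ✓
3: ◇◇◇¬p is F. ✓
4: ◇◇◇¬p is T. ✗
5: ◇◇◇¬p is T. ✗
6: ◇◇◇¬p is T. ✗
7: ◇◇◇¬p is F. ✓
Satisfying worlds: {2, 3, 7}.
So ¬◇◇◇¬p fails at the other 4 worlds.

4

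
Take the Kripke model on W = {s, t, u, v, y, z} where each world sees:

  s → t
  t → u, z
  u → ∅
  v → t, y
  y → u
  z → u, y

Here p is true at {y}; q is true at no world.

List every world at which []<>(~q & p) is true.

s: successors {t}; <>(~q & p) there: t:F. ✗
t: successors {u, z}; <>(~q & p) there: u:F, z:T. ✗
u: no successors, so []<>(~q & p) holds vacuously. ✓
v: successors {t, y}; <>(~q & p) there: t:F, y:F. ✗
y: successors {u}; <>(~q & p) there: u:F. ✗
z: successors {u, y}; <>(~q & p) there: u:F, y:F. ✗

{u}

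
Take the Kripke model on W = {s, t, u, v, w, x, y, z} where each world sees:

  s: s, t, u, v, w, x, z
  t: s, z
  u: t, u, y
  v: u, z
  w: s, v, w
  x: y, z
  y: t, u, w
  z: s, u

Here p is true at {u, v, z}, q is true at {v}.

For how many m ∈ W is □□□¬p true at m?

s: successors {s, t, u, v, w, x, z}; □□¬p there: s:F, t:F, u:F, v:F, w:F, x:F, z:F. ✗
t: successors {s, z}; □□¬p there: s:F, z:F. ✗
u: successors {t, u, y}; □□¬p there: t:F, u:F, y:F. ✗
v: successors {u, z}; □□¬p there: u:F, z:F. ✗
w: successors {s, v, w}; □□¬p there: s:F, v:F, w:F. ✗
x: successors {y, z}; □□¬p there: y:F, z:F. ✗
y: successors {t, u, w}; □□¬p there: t:F, u:F, w:F. ✗
z: successors {s, u}; □□¬p there: s:F, u:F. ✗
Satisfying worlds: ∅.

0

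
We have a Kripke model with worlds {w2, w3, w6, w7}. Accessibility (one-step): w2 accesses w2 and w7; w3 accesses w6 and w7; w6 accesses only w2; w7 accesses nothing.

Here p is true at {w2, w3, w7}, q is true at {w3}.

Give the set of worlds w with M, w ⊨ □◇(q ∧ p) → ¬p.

{w2, w3, w6}

w2: □◇(q ∧ p) is F, ¬p is F. ✓
w3: □◇(q ∧ p) is F, ¬p is F. ✓
w6: □◇(q ∧ p) is F, ¬p is T. ✓
w7: □◇(q ∧ p) is T, ¬p is F. ✗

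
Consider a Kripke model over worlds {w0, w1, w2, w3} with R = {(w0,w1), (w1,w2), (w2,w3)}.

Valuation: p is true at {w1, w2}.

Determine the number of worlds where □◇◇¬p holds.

w0: successors {w1}; ◇◇¬p there: w1:T. ✓
w1: successors {w2}; ◇◇¬p there: w2:F. ✗
w2: successors {w3}; ◇◇¬p there: w3:F. ✗
w3: no successors, so □◇◇¬p holds vacuously. ✓
Satisfying worlds: {w0, w3}.

2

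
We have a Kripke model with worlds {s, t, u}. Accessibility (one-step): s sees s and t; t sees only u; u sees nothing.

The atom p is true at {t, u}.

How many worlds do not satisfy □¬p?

2

s: successors {s, t}; ¬p there: s:T, t:F. ✗
t: successors {u}; ¬p there: u:F. ✗
u: no successors, so □¬p holds vacuously. ✓
Satisfying worlds: {u}.
So □¬p fails at the other 2 worlds.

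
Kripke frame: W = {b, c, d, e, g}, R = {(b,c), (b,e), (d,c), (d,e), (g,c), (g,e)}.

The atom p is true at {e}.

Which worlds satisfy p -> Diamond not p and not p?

{b, c, d, g}

b: p is F, Diamond not p and not p is T. ✓
c: p is F, Diamond not p and not p is F. ✓
d: p is F, Diamond not p and not p is T. ✓
e: p is T, Diamond not p and not p is F. ✗
g: p is F, Diamond not p and not p is T. ✓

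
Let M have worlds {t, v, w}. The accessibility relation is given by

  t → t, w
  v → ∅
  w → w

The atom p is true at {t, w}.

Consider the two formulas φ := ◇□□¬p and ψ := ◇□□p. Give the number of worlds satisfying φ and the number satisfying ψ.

For ◇□□¬p:
t: successors {t, w}; □□¬p there: t:F, w:F. ✗
v: no successors, so ◇□□¬p fails. ✗
w: successors {w}; □□¬p there: w:F. ✗
— 0 worlds.
For ◇□□p:
t: successors {t, w}; □□p there: t:T, w:T. ✓
v: no successors, so ◇□□p fails. ✗
w: successors {w}; □□p there: w:T. ✓
— 2 worlds.

0 and 2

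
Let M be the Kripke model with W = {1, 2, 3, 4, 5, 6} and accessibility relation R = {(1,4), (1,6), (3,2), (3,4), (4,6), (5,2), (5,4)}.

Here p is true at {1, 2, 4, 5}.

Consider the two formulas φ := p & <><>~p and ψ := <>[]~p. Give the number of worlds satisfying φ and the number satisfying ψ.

For p & <><>~p:
1: p is T, <><>~p is T. ✓
2: p is T, <><>~p is F. ✗
3: p is F, <><>~p is T. ✗
4: p is T, <><>~p is F. ✗
5: p is T, <><>~p is T. ✓
6: p is F, <><>~p is F. ✗
— 2 worlds.
For <>[]~p:
1: successors {4, 6}; []~p there: 4:T, 6:T. ✓
2: no successors, so <>[]~p fails. ✗
3: successors {2, 4}; []~p there: 2:T, 4:T. ✓
4: successors {6}; []~p there: 6:T. ✓
5: successors {2, 4}; []~p there: 2:T, 4:T. ✓
6: no successors, so <>[]~p fails. ✗
— 4 worlds.

2 and 4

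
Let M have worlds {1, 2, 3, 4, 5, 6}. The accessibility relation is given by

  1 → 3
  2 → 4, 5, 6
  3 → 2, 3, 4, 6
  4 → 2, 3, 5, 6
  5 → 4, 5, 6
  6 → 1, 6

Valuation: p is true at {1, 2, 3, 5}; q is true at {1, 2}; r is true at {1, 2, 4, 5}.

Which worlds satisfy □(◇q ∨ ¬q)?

1: successors {3}; ◇q ∨ ¬q there: 3:T. ✓
2: successors {4, 5, 6}; ◇q ∨ ¬q there: 4:T, 5:T, 6:T. ✓
3: successors {2, 3, 4, 6}; ◇q ∨ ¬q there: 2:F, 3:T, 4:T, 6:T. ✗
4: successors {2, 3, 5, 6}; ◇q ∨ ¬q there: 2:F, 3:T, 5:T, 6:T. ✗
5: successors {4, 5, 6}; ◇q ∨ ¬q there: 4:T, 5:T, 6:T. ✓
6: successors {1, 6}; ◇q ∨ ¬q there: 1:F, 6:T. ✗

{1, 2, 5}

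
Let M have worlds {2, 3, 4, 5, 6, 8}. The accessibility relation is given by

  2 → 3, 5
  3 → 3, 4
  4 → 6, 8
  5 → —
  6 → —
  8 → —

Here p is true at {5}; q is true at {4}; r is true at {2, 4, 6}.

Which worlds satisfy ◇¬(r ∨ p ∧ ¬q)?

2: successors {3, 5}; ¬(r ∨ p ∧ ¬q) there: 3:T, 5:F. ✓
3: successors {3, 4}; ¬(r ∨ p ∧ ¬q) there: 3:T, 4:F. ✓
4: successors {6, 8}; ¬(r ∨ p ∧ ¬q) there: 6:F, 8:T. ✓
5: no successors, so ◇¬(r ∨ p ∧ ¬q) fails. ✗
6: no successors, so ◇¬(r ∨ p ∧ ¬q) fails. ✗
8: no successors, so ◇¬(r ∨ p ∧ ¬q) fails. ✗

{2, 3, 4}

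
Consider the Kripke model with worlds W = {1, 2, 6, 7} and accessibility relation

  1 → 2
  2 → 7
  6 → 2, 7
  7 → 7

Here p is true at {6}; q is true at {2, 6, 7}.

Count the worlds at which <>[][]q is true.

1: successors {2}; [][]q there: 2:T. ✓
2: successors {7}; [][]q there: 7:T. ✓
6: successors {2, 7}; [][]q there: 2:T, 7:T. ✓
7: successors {7}; [][]q there: 7:T. ✓
Satisfying worlds: {1, 2, 6, 7}.

4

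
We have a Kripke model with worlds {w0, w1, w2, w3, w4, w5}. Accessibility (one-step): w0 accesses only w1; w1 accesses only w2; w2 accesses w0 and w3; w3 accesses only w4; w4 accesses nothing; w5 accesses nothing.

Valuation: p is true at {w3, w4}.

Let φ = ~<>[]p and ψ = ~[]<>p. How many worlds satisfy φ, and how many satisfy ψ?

4 and 3

For ~<>[]p:
w0: <>[]p is F. ✓
w1: <>[]p is F. ✓
w2: <>[]p is T. ✗
w3: <>[]p is T. ✗
w4: <>[]p is F. ✓
w5: <>[]p is F. ✓
— 4 worlds.
For ~[]<>p:
w0: []<>p is F. ✓
w1: []<>p is T. ✗
w2: []<>p is F. ✓
w3: []<>p is F. ✓
w4: []<>p is T. ✗
w5: []<>p is T. ✗
— 3 worlds.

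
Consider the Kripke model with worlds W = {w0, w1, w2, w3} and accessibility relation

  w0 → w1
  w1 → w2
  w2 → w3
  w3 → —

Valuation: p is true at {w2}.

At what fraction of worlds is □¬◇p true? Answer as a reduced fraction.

3/4

w0: successors {w1}; ¬◇p there: w1:F. ✗
w1: successors {w2}; ¬◇p there: w2:T. ✓
w2: successors {w3}; ¬◇p there: w3:T. ✓
w3: no successors, so □¬◇p holds vacuously. ✓
That's 3 of 4 worlds, so 3/4.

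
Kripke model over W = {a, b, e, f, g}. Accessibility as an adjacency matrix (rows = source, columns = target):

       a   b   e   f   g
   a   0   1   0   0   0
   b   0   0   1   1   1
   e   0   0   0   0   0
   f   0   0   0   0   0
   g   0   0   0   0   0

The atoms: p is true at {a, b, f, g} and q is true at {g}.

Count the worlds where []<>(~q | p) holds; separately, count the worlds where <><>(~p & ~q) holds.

For []<>(~q | p):
a: successors {b}; <>(~q | p) there: b:T. ✓
b: successors {e, f, g}; <>(~q | p) there: e:F, f:F, g:F. ✗
e: no successors, so []<>(~q | p) holds vacuously. ✓
f: no successors, so []<>(~q | p) holds vacuously. ✓
g: no successors, so []<>(~q | p) holds vacuously. ✓
— 4 worlds.
For <><>(~p & ~q):
a: successors {b}; <>(~p & ~q) there: b:T. ✓
b: successors {e, f, g}; <>(~p & ~q) there: e:F, f:F, g:F. ✗
e: no successors, so <><>(~p & ~q) fails. ✗
f: no successors, so <><>(~p & ~q) fails. ✗
g: no successors, so <><>(~p & ~q) fails. ✗
— 1 world.

4 and 1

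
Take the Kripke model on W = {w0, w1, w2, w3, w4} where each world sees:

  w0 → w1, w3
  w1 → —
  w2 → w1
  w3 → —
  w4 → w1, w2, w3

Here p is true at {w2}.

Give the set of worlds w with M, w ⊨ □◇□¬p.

{w1, w3}

w0: successors {w1, w3}; ◇□¬p there: w1:F, w3:F. ✗
w1: no successors, so □◇□¬p holds vacuously. ✓
w2: successors {w1}; ◇□¬p there: w1:F. ✗
w3: no successors, so □◇□¬p holds vacuously. ✓
w4: successors {w1, w2, w3}; ◇□¬p there: w1:F, w2:T, w3:F. ✗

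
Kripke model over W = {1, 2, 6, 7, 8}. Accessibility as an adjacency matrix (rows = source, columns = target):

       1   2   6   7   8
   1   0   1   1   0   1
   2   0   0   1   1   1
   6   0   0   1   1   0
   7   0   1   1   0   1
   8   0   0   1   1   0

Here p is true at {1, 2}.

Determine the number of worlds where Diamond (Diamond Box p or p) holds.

1: successors {2, 6, 8}; Diamond Box p or p there: 2:T, 6:F, 8:F. ✓
2: successors {6, 7, 8}; Diamond Box p or p there: 6:F, 7:F, 8:F. ✗
6: successors {6, 7}; Diamond Box p or p there: 6:F, 7:F. ✗
7: successors {2, 6, 8}; Diamond Box p or p there: 2:T, 6:F, 8:F. ✓
8: successors {6, 7}; Diamond Box p or p there: 6:F, 7:F. ✗
Satisfying worlds: {1, 7}.

2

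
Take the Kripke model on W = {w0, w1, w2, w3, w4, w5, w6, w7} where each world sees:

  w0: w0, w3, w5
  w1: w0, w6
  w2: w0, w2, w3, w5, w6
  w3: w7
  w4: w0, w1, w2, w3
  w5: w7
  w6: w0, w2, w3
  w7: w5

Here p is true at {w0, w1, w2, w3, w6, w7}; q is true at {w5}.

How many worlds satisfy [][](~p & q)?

2

w0: successors {w0, w3, w5}; [](~p & q) there: w0:F, w3:F, w5:F. ✗
w1: successors {w0, w6}; [](~p & q) there: w0:F, w6:F. ✗
w2: successors {w0, w2, w3, w5, w6}; [](~p & q) there: w0:F, w2:F, w3:F, w5:F, w6:F. ✗
w3: successors {w7}; [](~p & q) there: w7:T. ✓
w4: successors {w0, w1, w2, w3}; [](~p & q) there: w0:F, w1:F, w2:F, w3:F. ✗
w5: successors {w7}; [](~p & q) there: w7:T. ✓
w6: successors {w0, w2, w3}; [](~p & q) there: w0:F, w2:F, w3:F. ✗
w7: successors {w5}; [](~p & q) there: w5:F. ✗
Satisfying worlds: {w3, w5}.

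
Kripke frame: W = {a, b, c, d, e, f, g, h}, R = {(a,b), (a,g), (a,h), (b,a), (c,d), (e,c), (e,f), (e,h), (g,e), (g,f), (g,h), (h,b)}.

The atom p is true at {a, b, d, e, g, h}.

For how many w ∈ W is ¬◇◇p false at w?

5

a: ◇◇p is T. ✗
b: ◇◇p is T. ✗
c: ◇◇p is F. ✓
d: ◇◇p is F. ✓
e: ◇◇p is T. ✗
f: ◇◇p is F. ✓
g: ◇◇p is T. ✗
h: ◇◇p is T. ✗
Satisfying worlds: {c, d, f}.
So ¬◇◇p fails at the other 5 worlds.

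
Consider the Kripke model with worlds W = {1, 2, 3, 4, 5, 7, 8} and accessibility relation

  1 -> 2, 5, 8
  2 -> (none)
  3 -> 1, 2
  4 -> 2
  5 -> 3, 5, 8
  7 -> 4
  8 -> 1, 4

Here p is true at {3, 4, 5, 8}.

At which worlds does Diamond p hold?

1: successors {2, 5, 8}; p there: 2:F, 5:T, 8:T. ✓
2: no successors, so Diamond p fails. ✗
3: successors {1, 2}; p there: 1:F, 2:F. ✗
4: successors {2}; p there: 2:F. ✗
5: successors {3, 5, 8}; p there: 3:T, 5:T, 8:T. ✓
7: successors {4}; p there: 4:T. ✓
8: successors {1, 4}; p there: 1:F, 4:T. ✓

{1, 5, 7, 8}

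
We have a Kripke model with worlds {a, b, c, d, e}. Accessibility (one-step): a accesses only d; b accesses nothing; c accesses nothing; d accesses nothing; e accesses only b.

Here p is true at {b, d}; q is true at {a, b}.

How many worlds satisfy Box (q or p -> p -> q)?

4

a: successors {d}; q or p -> p -> q there: d:F. ✗
b: no successors, so Box (q or p -> p -> q) holds vacuously. ✓
c: no successors, so Box (q or p -> p -> q) holds vacuously. ✓
d: no successors, so Box (q or p -> p -> q) holds vacuously. ✓
e: successors {b}; q or p -> p -> q there: b:T. ✓
Satisfying worlds: {b, c, d, e}.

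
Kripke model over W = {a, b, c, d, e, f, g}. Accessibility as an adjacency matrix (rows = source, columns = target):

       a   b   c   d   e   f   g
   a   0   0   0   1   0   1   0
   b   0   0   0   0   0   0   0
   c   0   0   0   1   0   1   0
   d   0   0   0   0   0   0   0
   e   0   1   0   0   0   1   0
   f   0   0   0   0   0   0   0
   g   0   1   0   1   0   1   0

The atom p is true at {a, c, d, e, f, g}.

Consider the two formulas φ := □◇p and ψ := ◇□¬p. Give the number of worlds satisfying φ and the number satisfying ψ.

3 and 4

For □◇p:
a: successors {d, f}; ◇p there: d:F, f:F. ✗
b: no successors, so □◇p holds vacuously. ✓
c: successors {d, f}; ◇p there: d:F, f:F. ✗
d: no successors, so □◇p holds vacuously. ✓
e: successors {b, f}; ◇p there: b:F, f:F. ✗
f: no successors, so □◇p holds vacuously. ✓
g: successors {b, d, f}; ◇p there: b:F, d:F, f:F. ✗
— 3 worlds.
For ◇□¬p:
a: successors {d, f}; □¬p there: d:T, f:T. ✓
b: no successors, so ◇□¬p fails. ✗
c: successors {d, f}; □¬p there: d:T, f:T. ✓
d: no successors, so ◇□¬p fails. ✗
e: successors {b, f}; □¬p there: b:T, f:T. ✓
f: no successors, so ◇□¬p fails. ✗
g: successors {b, d, f}; □¬p there: b:T, d:T, f:T. ✓
— 4 worlds.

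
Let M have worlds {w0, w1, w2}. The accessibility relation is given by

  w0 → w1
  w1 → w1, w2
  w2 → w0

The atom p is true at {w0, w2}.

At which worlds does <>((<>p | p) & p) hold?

w0: successors {w1}; (<>p | p) & p there: w1:F. ✗
w1: successors {w1, w2}; (<>p | p) & p there: w1:F, w2:T. ✓
w2: successors {w0}; (<>p | p) & p there: w0:T. ✓

{w1, w2}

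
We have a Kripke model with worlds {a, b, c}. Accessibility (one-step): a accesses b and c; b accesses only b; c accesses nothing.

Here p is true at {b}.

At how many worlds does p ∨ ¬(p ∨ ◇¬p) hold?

2

a: p is F, ¬(p ∨ ◇¬p) is F. ✗
b: p is T, ¬(p ∨ ◇¬p) is F. ✓
c: p is F, ¬(p ∨ ◇¬p) is T. ✓
Satisfying worlds: {b, c}.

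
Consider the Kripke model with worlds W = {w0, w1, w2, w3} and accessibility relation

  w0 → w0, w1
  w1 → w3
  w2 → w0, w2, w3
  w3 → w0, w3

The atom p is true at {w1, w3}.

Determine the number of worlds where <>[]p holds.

1

w0: successors {w0, w1}; []p there: w0:F, w1:T. ✓
w1: successors {w3}; []p there: w3:F. ✗
w2: successors {w0, w2, w3}; []p there: w0:F, w2:F, w3:F. ✗
w3: successors {w0, w3}; []p there: w0:F, w3:F. ✗
Satisfying worlds: {w0}.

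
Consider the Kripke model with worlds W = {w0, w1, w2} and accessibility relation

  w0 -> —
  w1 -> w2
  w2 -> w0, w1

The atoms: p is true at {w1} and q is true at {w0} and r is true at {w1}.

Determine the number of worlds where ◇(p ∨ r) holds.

1

w0: no successors, so ◇(p ∨ r) fails. ✗
w1: successors {w2}; p ∨ r there: w2:F. ✗
w2: successors {w0, w1}; p ∨ r there: w0:F, w1:T. ✓
Satisfying worlds: {w2}.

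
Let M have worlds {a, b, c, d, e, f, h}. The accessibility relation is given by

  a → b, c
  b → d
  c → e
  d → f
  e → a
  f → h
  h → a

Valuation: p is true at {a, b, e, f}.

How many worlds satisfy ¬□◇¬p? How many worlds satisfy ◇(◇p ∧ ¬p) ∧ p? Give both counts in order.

For ¬□◇¬p:
a: □◇¬p is F. ✓
b: □◇¬p is F. ✓
c: □◇¬p is F. ✓
d: □◇¬p is T. ✗
e: □◇¬p is T. ✗
f: □◇¬p is F. ✓
h: □◇¬p is T. ✗
— 4 worlds.
For ◇(◇p ∧ ¬p) ∧ p:
a: ◇(◇p ∧ ¬p) is T, p is T. ✓
b: ◇(◇p ∧ ¬p) is T, p is T. ✓
c: ◇(◇p ∧ ¬p) is F, p is F. ✗
d: ◇(◇p ∧ ¬p) is F, p is F. ✗
e: ◇(◇p ∧ ¬p) is F, p is T. ✗
f: ◇(◇p ∧ ¬p) is T, p is T. ✓
h: ◇(◇p ∧ ¬p) is F, p is F. ✗
— 3 worlds.

4 and 3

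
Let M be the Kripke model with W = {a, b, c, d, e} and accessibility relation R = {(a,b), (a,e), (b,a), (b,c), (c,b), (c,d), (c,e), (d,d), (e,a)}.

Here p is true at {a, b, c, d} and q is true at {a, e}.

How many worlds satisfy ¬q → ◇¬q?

5

a: ¬q is F, ◇¬q is T. ✓
b: ¬q is T, ◇¬q is T. ✓
c: ¬q is T, ◇¬q is T. ✓
d: ¬q is T, ◇¬q is T. ✓
e: ¬q is F, ◇¬q is F. ✓
Satisfying worlds: {a, b, c, d, e}.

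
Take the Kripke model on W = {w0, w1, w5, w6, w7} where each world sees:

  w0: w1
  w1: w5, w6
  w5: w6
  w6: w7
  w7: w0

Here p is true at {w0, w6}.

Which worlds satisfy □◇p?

w0: successors {w1}; ◇p there: w1:T. ✓
w1: successors {w5, w6}; ◇p there: w5:T, w6:F. ✗
w5: successors {w6}; ◇p there: w6:F. ✗
w6: successors {w7}; ◇p there: w7:T. ✓
w7: successors {w0}; ◇p there: w0:F. ✗

{w0, w6}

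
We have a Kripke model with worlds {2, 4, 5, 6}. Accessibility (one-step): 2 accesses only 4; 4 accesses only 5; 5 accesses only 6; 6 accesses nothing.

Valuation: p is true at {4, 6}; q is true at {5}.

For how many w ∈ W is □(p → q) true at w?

2: successors {4}; p → q there: 4:F. ✗
4: successors {5}; p → q there: 5:T. ✓
5: successors {6}; p → q there: 6:F. ✗
6: no successors, so □(p → q) holds vacuously. ✓
Satisfying worlds: {4, 6}.

2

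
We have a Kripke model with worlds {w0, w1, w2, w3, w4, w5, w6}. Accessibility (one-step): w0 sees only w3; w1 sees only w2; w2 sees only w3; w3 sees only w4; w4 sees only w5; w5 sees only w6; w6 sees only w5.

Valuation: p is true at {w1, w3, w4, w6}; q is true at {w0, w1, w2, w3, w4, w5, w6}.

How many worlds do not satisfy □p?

3

w0: successors {w3}; p there: w3:T. ✓
w1: successors {w2}; p there: w2:F. ✗
w2: successors {w3}; p there: w3:T. ✓
w3: successors {w4}; p there: w4:T. ✓
w4: successors {w5}; p there: w5:F. ✗
w5: successors {w6}; p there: w6:T. ✓
w6: successors {w5}; p there: w5:F. ✗
Satisfying worlds: {w0, w2, w3, w5}.
So □p fails at the other 3 worlds.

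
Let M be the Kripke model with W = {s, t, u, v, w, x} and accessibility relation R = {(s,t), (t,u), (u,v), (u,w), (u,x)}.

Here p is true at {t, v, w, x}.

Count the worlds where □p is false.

s: successors {t}; p there: t:T. ✓
t: successors {u}; p there: u:F. ✗
u: successors {v, w, x}; p there: v:T, w:T, x:T. ✓
v: no successors, so □p holds vacuously. ✓
w: no successors, so □p holds vacuously. ✓
x: no successors, so □p holds vacuously. ✓
Satisfying worlds: {s, u, v, w, x}.
So □p fails at the other 1 world.

1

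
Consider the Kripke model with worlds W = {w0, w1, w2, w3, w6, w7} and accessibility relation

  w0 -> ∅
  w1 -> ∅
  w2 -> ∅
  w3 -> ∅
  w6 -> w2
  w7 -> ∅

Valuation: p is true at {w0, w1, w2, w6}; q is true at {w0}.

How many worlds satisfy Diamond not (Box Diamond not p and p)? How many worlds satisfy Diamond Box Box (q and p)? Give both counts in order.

For Diamond not (Box Diamond not p and p):
w0: no successors, so Diamond not (Box Diamond not p and p) fails. ✗
w1: no successors, so Diamond not (Box Diamond not p and p) fails. ✗
w2: no successors, so Diamond not (Box Diamond not p and p) fails. ✗
w3: no successors, so Diamond not (Box Diamond not p and p) fails. ✗
w6: successors {w2}; not (Box Diamond not p and p) there: w2:F. ✗
w7: no successors, so Diamond not (Box Diamond not p and p) fails. ✗
— 0 worlds.
For Diamond Box Box (q and p):
w0: no successors, so Diamond Box Box (q and p) fails. ✗
w1: no successors, so Diamond Box Box (q and p) fails. ✗
w2: no successors, so Diamond Box Box (q and p) fails. ✗
w3: no successors, so Diamond Box Box (q and p) fails. ✗
w6: successors {w2}; Box Box (q and p) there: w2:T. ✓
w7: no successors, so Diamond Box Box (q and p) fails. ✗
— 1 world.

0 and 1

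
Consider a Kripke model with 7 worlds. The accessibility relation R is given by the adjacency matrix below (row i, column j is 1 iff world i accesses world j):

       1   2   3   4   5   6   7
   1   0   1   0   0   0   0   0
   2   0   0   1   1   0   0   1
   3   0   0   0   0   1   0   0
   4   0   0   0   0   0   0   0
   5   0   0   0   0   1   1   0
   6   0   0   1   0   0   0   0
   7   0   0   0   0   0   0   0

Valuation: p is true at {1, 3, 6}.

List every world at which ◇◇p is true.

1: successors {2}; ◇p there: 2:T. ✓
2: successors {3, 4, 7}; ◇p there: 3:F, 4:F, 7:F. ✗
3: successors {5}; ◇p there: 5:T. ✓
4: no successors, so ◇◇p fails. ✗
5: successors {5, 6}; ◇p there: 5:T, 6:T. ✓
6: successors {3}; ◇p there: 3:F. ✗
7: no successors, so ◇◇p fails. ✗

{1, 3, 5}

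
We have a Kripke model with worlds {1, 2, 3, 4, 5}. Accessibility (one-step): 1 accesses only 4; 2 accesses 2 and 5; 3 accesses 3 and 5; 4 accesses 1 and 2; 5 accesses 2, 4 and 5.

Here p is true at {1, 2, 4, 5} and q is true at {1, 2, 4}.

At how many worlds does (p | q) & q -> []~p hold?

2

1: (p | q) & q is T, []~p is F. ✗
2: (p | q) & q is T, []~p is F. ✗
3: (p | q) & q is F, []~p is F. ✓
4: (p | q) & q is T, []~p is F. ✗
5: (p | q) & q is F, []~p is F. ✓
Satisfying worlds: {3, 5}.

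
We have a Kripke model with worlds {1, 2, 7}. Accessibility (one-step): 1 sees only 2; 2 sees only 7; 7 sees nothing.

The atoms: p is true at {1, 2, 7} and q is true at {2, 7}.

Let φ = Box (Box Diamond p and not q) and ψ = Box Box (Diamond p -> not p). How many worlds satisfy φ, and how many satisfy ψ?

1 and 3

For Box (Box Diamond p and not q):
1: successors {2}; Box Diamond p and not q there: 2:F. ✗
2: successors {7}; Box Diamond p and not q there: 7:F. ✗
7: no successors, so Box (Box Diamond p and not q) holds vacuously. ✓
— 1 world.
For Box Box (Diamond p -> not p):
1: successors {2}; Box (Diamond p -> not p) there: 2:T. ✓
2: successors {7}; Box (Diamond p -> not p) there: 7:T. ✓
7: no successors, so Box Box (Diamond p -> not p) holds vacuously. ✓
— 3 worlds.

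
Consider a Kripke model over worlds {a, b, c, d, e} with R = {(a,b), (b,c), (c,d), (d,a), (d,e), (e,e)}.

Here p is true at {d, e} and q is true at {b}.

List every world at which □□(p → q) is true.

a: successors {b}; □(p → q) there: b:T. ✓
b: successors {c}; □(p → q) there: c:F. ✗
c: successors {d}; □(p → q) there: d:F. ✗
d: successors {a, e}; □(p → q) there: a:T, e:F. ✗
e: successors {e}; □(p → q) there: e:F. ✗

{a}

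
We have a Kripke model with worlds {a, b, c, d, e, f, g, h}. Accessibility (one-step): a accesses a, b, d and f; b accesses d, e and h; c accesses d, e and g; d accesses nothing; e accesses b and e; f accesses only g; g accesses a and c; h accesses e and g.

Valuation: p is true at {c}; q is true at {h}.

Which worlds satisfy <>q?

{b}

a: successors {a, b, d, f}; q there: a:F, b:F, d:F, f:F. ✗
b: successors {d, e, h}; q there: d:F, e:F, h:T. ✓
c: successors {d, e, g}; q there: d:F, e:F, g:F. ✗
d: no successors, so <>q fails. ✗
e: successors {b, e}; q there: b:F, e:F. ✗
f: successors {g}; q there: g:F. ✗
g: successors {a, c}; q there: a:F, c:F. ✗
h: successors {e, g}; q there: e:F, g:F. ✗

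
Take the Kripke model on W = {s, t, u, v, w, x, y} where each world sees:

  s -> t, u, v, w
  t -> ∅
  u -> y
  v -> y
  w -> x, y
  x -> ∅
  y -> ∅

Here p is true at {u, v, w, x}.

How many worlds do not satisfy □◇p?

s: successors {t, u, v, w}; ◇p there: t:F, u:F, v:F, w:T. ✗
t: no successors, so □◇p holds vacuously. ✓
u: successors {y}; ◇p there: y:F. ✗
v: successors {y}; ◇p there: y:F. ✗
w: successors {x, y}; ◇p there: x:F, y:F. ✗
x: no successors, so □◇p holds vacuously. ✓
y: no successors, so □◇p holds vacuously. ✓
Satisfying worlds: {t, x, y}.
So □◇p fails at the other 4 worlds.

4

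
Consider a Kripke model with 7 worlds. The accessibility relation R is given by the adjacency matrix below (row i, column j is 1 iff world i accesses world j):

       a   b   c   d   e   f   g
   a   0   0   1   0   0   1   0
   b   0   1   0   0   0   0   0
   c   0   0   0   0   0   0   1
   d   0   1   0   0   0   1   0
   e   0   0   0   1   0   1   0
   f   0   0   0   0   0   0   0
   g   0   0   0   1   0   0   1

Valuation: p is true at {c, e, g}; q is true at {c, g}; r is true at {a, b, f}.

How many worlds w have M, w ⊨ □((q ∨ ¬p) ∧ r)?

3

a: successors {c, f}; (q ∨ ¬p) ∧ r there: c:F, f:T. ✗
b: successors {b}; (q ∨ ¬p) ∧ r there: b:T. ✓
c: successors {g}; (q ∨ ¬p) ∧ r there: g:F. ✗
d: successors {b, f}; (q ∨ ¬p) ∧ r there: b:T, f:T. ✓
e: successors {d, f}; (q ∨ ¬p) ∧ r there: d:F, f:T. ✗
f: no successors, so □((q ∨ ¬p) ∧ r) holds vacuously. ✓
g: successors {d, g}; (q ∨ ¬p) ∧ r there: d:F, g:F. ✗
Satisfying worlds: {b, d, f}.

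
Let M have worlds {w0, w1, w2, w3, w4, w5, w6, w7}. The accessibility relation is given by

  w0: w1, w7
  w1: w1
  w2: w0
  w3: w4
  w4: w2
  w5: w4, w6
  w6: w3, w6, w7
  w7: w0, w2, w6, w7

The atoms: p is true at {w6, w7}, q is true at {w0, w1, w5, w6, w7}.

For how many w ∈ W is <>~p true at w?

8

w0: successors {w1, w7}; ~p there: w1:T, w7:F. ✓
w1: successors {w1}; ~p there: w1:T. ✓
w2: successors {w0}; ~p there: w0:T. ✓
w3: successors {w4}; ~p there: w4:T. ✓
w4: successors {w2}; ~p there: w2:T. ✓
w5: successors {w4, w6}; ~p there: w4:T, w6:F. ✓
w6: successors {w3, w6, w7}; ~p there: w3:T, w6:F, w7:F. ✓
w7: successors {w0, w2, w6, w7}; ~p there: w0:T, w2:T, w6:F, w7:F. ✓
Satisfying worlds: {w0, w1, w2, w3, w4, w5, w6, w7}.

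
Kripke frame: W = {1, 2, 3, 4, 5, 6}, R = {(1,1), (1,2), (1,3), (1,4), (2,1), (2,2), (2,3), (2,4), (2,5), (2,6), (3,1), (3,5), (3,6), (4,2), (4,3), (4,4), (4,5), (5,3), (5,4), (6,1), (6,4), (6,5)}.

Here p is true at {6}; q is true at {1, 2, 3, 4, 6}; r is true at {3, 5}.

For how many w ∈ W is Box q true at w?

2

1: successors {1, 2, 3, 4}; q there: 1:T, 2:T, 3:T, 4:T. ✓
2: successors {1, 2, 3, 4, 5, 6}; q there: 1:T, 2:T, 3:T, 4:T, 5:F, 6:T. ✗
3: successors {1, 5, 6}; q there: 1:T, 5:F, 6:T. ✗
4: successors {2, 3, 4, 5}; q there: 2:T, 3:T, 4:T, 5:F. ✗
5: successors {3, 4}; q there: 3:T, 4:T. ✓
6: successors {1, 4, 5}; q there: 1:T, 4:T, 5:F. ✗
Satisfying worlds: {1, 5}.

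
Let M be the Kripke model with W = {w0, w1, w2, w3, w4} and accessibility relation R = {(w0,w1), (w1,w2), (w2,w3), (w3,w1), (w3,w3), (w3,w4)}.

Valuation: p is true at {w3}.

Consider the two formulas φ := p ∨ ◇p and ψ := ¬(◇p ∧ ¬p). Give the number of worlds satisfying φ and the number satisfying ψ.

2 and 4

For p ∨ ◇p:
w0: p is F, ◇p is F. ✗
w1: p is F, ◇p is F. ✗
w2: p is F, ◇p is T. ✓
w3: p is T, ◇p is T. ✓
w4: p is F, ◇p is F. ✗
— 2 worlds.
For ¬(◇p ∧ ¬p):
w0: ◇p ∧ ¬p is F. ✓
w1: ◇p ∧ ¬p is F. ✓
w2: ◇p ∧ ¬p is T. ✗
w3: ◇p ∧ ¬p is F. ✓
w4: ◇p ∧ ¬p is F. ✓
— 4 worlds.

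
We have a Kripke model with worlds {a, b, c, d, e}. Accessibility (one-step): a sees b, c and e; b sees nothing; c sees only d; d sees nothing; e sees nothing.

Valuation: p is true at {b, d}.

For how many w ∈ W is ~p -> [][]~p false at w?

a: ~p is T, [][]~p is F. ✗
b: ~p is F, [][]~p is T. ✓
c: ~p is T, [][]~p is T. ✓
d: ~p is F, [][]~p is T. ✓
e: ~p is T, [][]~p is T. ✓
Satisfying worlds: {b, c, d, e}.
So ~p -> [][]~p fails at the other 1 world.

1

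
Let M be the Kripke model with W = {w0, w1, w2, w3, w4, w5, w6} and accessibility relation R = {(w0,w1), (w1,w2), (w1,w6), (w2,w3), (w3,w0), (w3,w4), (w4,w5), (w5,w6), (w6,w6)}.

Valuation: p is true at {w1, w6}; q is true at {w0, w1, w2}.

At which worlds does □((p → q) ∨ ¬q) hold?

w0: successors {w1}; (p → q) ∨ ¬q there: w1:T. ✓
w1: successors {w2, w6}; (p → q) ∨ ¬q there: w2:T, w6:T. ✓
w2: successors {w3}; (p → q) ∨ ¬q there: w3:T. ✓
w3: successors {w0, w4}; (p → q) ∨ ¬q there: w0:T, w4:T. ✓
w4: successors {w5}; (p → q) ∨ ¬q there: w5:T. ✓
w5: successors {w6}; (p → q) ∨ ¬q there: w6:T. ✓
w6: successors {w6}; (p → q) ∨ ¬q there: w6:T. ✓

{w0, w1, w2, w3, w4, w5, w6}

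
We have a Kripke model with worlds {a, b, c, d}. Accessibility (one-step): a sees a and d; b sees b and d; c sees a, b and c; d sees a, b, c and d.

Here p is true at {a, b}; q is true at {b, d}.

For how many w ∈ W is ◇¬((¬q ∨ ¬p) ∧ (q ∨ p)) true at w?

3

a: successors {a, d}; ¬((¬q ∨ ¬p) ∧ (q ∨ p)) there: a:F, d:F. ✗
b: successors {b, d}; ¬((¬q ∨ ¬p) ∧ (q ∨ p)) there: b:T, d:F. ✓
c: successors {a, b, c}; ¬((¬q ∨ ¬p) ∧ (q ∨ p)) there: a:F, b:T, c:T. ✓
d: successors {a, b, c, d}; ¬((¬q ∨ ¬p) ∧ (q ∨ p)) there: a:F, b:T, c:T, d:F. ✓
Satisfying worlds: {b, c, d}.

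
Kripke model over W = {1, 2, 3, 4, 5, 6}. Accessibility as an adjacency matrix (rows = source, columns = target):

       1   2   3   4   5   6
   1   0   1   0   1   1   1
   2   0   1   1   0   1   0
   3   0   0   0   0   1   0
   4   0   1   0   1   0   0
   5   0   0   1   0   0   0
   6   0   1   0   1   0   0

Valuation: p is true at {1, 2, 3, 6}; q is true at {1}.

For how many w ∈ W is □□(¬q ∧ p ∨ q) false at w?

1: successors {2, 4, 5, 6}; □(¬q ∧ p ∨ q) there: 2:F, 4:F, 5:T, 6:F. ✗
2: successors {2, 3, 5}; □(¬q ∧ p ∨ q) there: 2:F, 3:F, 5:T. ✗
3: successors {5}; □(¬q ∧ p ∨ q) there: 5:T. ✓
4: successors {2, 4}; □(¬q ∧ p ∨ q) there: 2:F, 4:F. ✗
5: successors {3}; □(¬q ∧ p ∨ q) there: 3:F. ✗
6: successors {2, 4}; □(¬q ∧ p ∨ q) there: 2:F, 4:F. ✗
Satisfying worlds: {3}.
So □□(¬q ∧ p ∨ q) fails at the other 5 worlds.

5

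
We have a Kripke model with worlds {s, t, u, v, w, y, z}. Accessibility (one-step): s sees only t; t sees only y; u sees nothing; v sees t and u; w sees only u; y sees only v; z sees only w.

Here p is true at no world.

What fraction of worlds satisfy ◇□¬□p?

s: successors {t}; □¬□p there: t:T. ✓
t: successors {y}; □¬□p there: y:T. ✓
u: no successors, so ◇□¬□p fails. ✗
v: successors {t, u}; □¬□p there: t:T, u:T. ✓
w: successors {u}; □¬□p there: u:T. ✓
y: successors {v}; □¬□p there: v:F. ✗
z: successors {w}; □¬□p there: w:F. ✗
That's 4 of 7 worlds, so 4/7.

4/7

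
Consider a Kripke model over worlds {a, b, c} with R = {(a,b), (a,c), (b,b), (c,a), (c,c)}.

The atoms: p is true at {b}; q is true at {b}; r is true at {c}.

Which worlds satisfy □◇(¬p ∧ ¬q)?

{c}

a: successors {b, c}; ◇(¬p ∧ ¬q) there: b:F, c:T. ✗
b: successors {b}; ◇(¬p ∧ ¬q) there: b:F. ✗
c: successors {a, c}; ◇(¬p ∧ ¬q) there: a:T, c:T. ✓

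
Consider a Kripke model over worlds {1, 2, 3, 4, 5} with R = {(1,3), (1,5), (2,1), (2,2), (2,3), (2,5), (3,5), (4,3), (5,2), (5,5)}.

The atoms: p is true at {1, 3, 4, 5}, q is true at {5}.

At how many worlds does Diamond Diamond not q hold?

1: successors {3, 5}; Diamond not q there: 3:F, 5:T. ✓
2: successors {1, 2, 3, 5}; Diamond not q there: 1:T, 2:T, 3:F, 5:T. ✓
3: successors {5}; Diamond not q there: 5:T. ✓
4: successors {3}; Diamond not q there: 3:F. ✗
5: successors {2, 5}; Diamond not q there: 2:T, 5:T. ✓
Satisfying worlds: {1, 2, 3, 5}.

4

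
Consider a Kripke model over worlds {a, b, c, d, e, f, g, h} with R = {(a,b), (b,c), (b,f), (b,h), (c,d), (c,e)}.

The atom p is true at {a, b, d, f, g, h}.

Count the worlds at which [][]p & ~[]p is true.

a: [][]p is F, ~[]p is F. ✗
b: [][]p is F, ~[]p is T. ✗
c: [][]p is T, ~[]p is T. ✓
d: [][]p is T, ~[]p is F. ✗
e: [][]p is T, ~[]p is F. ✗
f: [][]p is T, ~[]p is F. ✗
g: [][]p is T, ~[]p is F. ✗
h: [][]p is T, ~[]p is F. ✗
Satisfying worlds: {c}.

1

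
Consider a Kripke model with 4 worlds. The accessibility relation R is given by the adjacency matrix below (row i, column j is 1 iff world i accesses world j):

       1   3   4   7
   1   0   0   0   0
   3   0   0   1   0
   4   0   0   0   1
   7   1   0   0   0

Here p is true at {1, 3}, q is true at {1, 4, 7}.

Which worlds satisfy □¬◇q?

1: no successors, so □¬◇q holds vacuously. ✓
3: successors {4}; ¬◇q there: 4:F. ✗
4: successors {7}; ¬◇q there: 7:F. ✗
7: successors {1}; ¬◇q there: 1:T. ✓

{1, 7}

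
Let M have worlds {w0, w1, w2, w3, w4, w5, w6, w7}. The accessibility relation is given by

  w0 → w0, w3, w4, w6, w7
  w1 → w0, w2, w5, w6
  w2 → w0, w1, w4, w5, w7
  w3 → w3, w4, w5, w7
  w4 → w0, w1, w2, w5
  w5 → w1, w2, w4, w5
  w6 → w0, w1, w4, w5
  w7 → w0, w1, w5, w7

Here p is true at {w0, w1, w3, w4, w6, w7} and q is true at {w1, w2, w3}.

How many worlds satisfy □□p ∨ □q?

w0: □□p is F, □q is F. ✗
w1: □□p is F, □q is F. ✗
w2: □□p is F, □q is F. ✗
w3: □□p is F, □q is F. ✗
w4: □□p is F, □q is F. ✗
w5: □□p is F, □q is F. ✗
w6: □□p is F, □q is F. ✗
w7: □□p is F, □q is F. ✗
Satisfying worlds: ∅.

0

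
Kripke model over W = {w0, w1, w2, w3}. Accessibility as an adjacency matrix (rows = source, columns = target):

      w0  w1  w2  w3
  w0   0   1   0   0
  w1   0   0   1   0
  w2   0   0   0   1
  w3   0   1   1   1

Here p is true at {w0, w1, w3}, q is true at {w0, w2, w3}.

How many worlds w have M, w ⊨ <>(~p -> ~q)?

w0: successors {w1}; ~p -> ~q there: w1:T. ✓
w1: successors {w2}; ~p -> ~q there: w2:F. ✗
w2: successors {w3}; ~p -> ~q there: w3:T. ✓
w3: successors {w1, w2, w3}; ~p -> ~q there: w1:T, w2:F, w3:T. ✓
Satisfying worlds: {w0, w2, w3}.

3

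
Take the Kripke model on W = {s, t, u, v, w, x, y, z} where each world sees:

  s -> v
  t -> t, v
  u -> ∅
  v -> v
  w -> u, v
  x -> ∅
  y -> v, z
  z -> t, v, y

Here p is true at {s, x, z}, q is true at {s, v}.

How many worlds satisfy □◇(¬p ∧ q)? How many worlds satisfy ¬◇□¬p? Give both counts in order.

7 and 2

For □◇(¬p ∧ q):
s: successors {v}; ◇(¬p ∧ q) there: v:T. ✓
t: successors {t, v}; ◇(¬p ∧ q) there: t:T, v:T. ✓
u: no successors, so □◇(¬p ∧ q) holds vacuously. ✓
v: successors {v}; ◇(¬p ∧ q) there: v:T. ✓
w: successors {u, v}; ◇(¬p ∧ q) there: u:F, v:T. ✗
x: no successors, so □◇(¬p ∧ q) holds vacuously. ✓
y: successors {v, z}; ◇(¬p ∧ q) there: v:T, z:T. ✓
z: successors {t, v, y}; ◇(¬p ∧ q) there: t:T, v:T, y:T. ✓
— 7 worlds.
For ¬◇□¬p:
s: ◇□¬p is T. ✗
t: ◇□¬p is T. ✗
u: ◇□¬p is F. ✓
v: ◇□¬p is T. ✗
w: ◇□¬p is T. ✗
x: ◇□¬p is F. ✓
y: ◇□¬p is T. ✗
z: ◇□¬p is T. ✗
— 2 worlds.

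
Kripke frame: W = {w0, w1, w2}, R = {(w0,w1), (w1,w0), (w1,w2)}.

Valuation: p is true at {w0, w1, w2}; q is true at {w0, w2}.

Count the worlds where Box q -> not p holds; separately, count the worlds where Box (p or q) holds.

For Box q -> not p:
w0: Box q is F, not p is F. ✓
w1: Box q is T, not p is F. ✗
w2: Box q is T, not p is F. ✗
— 1 world.
For Box (p or q):
w0: successors {w1}; p or q there: w1:T. ✓
w1: successors {w0, w2}; p or q there: w0:T, w2:T. ✓
w2: no successors, so Box (p or q) holds vacuously. ✓
— 3 worlds.

1 and 3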